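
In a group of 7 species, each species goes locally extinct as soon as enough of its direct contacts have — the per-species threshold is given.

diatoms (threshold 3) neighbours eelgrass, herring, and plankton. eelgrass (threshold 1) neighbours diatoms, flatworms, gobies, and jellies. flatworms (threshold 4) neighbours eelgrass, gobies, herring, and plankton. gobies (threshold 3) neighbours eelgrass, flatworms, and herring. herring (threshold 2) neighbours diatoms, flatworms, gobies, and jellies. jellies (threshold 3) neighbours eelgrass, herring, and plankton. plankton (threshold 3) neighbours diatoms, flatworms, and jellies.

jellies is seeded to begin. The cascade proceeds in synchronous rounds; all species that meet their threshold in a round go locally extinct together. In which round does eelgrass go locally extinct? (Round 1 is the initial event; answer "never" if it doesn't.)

2

Round 1 — jellies goes locally extinct (initial).
Round 2 — checking thresholds:
  eelgrass: 1 of 4 neighbours ≥ 1, goes locally extinct.
  herring: 1 of 4 neighbours < 2, not yet.
  plankton: 1 of 3 neighbours < 3, not yet.
Round 3 — no new extinctions; cascade stops.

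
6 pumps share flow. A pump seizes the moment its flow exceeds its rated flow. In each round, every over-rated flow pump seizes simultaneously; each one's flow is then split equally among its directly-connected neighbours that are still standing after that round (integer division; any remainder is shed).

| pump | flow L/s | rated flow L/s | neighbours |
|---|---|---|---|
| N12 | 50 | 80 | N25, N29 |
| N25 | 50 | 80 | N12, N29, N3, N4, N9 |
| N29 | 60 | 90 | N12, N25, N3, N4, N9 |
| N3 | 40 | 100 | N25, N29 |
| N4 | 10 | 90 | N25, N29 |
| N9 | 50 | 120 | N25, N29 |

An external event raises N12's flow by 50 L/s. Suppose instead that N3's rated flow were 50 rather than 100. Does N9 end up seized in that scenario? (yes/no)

no

With N3's rated flow at 50:
Round 1 — N12 at 100 > 80. N12 seizes.
  N12 sheds 100 L/s to N25, N29: 50 each.
    N25: 50+50 = 100 > 80
    N29: 60+50 = 110 > 90
Round 2 — N25, N29 seize.
  N25 sheds 100 L/s to N3, N4, N9: 33 each (1 lost).
    N3: 40+33 = 73 > 50
    N4: 10+33 = 43 ≤ 90
    N9: 50+33 = 83 ≤ 120
  N29 sheds 110 L/s to N3, N4, N9: 36 each (2 lost).
    N3: 73+36 = 109 > 50
    N4: 43+36 = 79 ≤ 90
    N9: 83+36 = 119 ≤ 120
Round 3 — N3 seizes.
  N3 sheds 109 L/s: no online neighbours, lost.
No further seizures.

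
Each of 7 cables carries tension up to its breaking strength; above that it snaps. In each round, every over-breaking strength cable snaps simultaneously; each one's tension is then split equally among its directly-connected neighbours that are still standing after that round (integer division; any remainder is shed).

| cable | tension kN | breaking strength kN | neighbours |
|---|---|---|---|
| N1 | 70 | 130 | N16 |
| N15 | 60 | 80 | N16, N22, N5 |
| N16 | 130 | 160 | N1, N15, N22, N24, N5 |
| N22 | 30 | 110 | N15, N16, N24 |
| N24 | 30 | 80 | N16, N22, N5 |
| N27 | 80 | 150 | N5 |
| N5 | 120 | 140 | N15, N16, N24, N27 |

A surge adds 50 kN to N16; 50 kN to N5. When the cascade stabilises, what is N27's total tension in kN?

Round 1 — N16 at 180 > 160; N5 at 170 > 140. N16, N5 snap.
  N16 sheds 180 kN to N1, N15, N22, N24: 45 each.
    N1: 70+45 = 115 ≤ 130
    N15: 60+45 = 105 > 80
    N22: 30+45 = 75 ≤ 110
    N24: 30+45 = 75 ≤ 80
  N5 sheds 170 kN to N15, N24, N27: 56 each (2 lost).
    N15: 105+56 = 161 > 80
    N24: 75+56 = 131 > 80
    N27: 80+56 = 136 ≤ 150
Round 2 — N15, N24 snap.
  N15 sheds 161 kN to N22: 161 each.
    N22: 75+161 = 236 > 110
  N24 sheds 131 kN to N22: 131 each.
    N22: 236+131 = 367 > 110
Round 3 — N22 snaps.
  N22 sheds 367 kN: no online neighbours, lost.
No further breaks.

136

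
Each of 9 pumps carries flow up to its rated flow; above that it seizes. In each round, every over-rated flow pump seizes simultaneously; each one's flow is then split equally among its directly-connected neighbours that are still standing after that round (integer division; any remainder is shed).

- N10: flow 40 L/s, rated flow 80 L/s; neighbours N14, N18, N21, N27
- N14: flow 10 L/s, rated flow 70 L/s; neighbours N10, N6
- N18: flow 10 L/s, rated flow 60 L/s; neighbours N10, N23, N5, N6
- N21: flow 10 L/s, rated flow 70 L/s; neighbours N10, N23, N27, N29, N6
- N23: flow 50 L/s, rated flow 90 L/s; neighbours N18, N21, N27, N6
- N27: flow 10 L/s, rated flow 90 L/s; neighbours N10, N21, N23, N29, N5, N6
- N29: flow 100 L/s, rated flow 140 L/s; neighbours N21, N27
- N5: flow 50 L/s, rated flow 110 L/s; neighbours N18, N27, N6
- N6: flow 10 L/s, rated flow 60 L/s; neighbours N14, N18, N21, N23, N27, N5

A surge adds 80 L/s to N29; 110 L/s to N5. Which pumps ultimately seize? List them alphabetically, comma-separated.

N10, N14, N18, N21, N23, N27, N29, N5, N6

Round 1 — N29 at 180 > 140; N5 at 160 > 110. N29, N5 seize.
  N29 sheds 180 L/s to N21, N27: 90 each.
    N21: 10+90 = 100 > 70
    N27: 10+90 = 100 > 90
  N5 sheds 160 L/s to N18, N27, N6: 53 each (1 lost).
    N18: 10+53 = 63 > 60
    N27: 100+53 = 153 > 90
    N6: 10+53 = 63 > 60
Round 2 — N18, N21, N27, N6 seize.
  N18 sheds 63 L/s to N10, N23: 31 each (1 lost).
    N10: 40+31 = 71 ≤ 80
    N23: 50+31 = 81 ≤ 90
  N21 sheds 100 L/s to N10, N23: 50 each.
    N10: 71+50 = 121 > 80
    N23: 81+50 = 131 > 90
  N27 sheds 153 L/s to N10, N23: 76 each (1 lost).
    N10: 121+76 = 197 > 80
    N23: 131+76 = 207 > 90
  N6 sheds 63 L/s to N14, N23: 31 each (1 lost).
    N14: 10+31 = 41 ≤ 70
    N23: 207+31 = 238 > 90
Round 3 — N10, N23 seize.
  N10 sheds 197 L/s to N14: 197 each.
    N14: 41+197 = 238 > 70
  N23 sheds 238 L/s: no online neighbours, lost.
Round 4 — N14 seizes.
  N14 sheds 238 L/s: no online neighbours, lost.
No further seizures.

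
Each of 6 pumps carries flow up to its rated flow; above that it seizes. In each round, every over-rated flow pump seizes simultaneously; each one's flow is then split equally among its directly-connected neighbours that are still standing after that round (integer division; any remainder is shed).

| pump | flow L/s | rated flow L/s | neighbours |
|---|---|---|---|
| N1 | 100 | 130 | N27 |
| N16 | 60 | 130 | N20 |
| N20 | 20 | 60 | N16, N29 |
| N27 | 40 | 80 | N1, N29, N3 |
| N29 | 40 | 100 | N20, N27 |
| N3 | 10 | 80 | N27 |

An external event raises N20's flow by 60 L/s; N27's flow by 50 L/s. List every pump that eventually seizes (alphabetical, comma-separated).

N20, N27, N29

Round 1 — N20 at 80 > 60; N27 at 90 > 80. N20, N27 seize.
  N20 sheds 80 L/s to N16, N29: 40 each.
    N16: 60+40 = 100 ≤ 130
    N29: 40+40 = 80 ≤ 100
  N27 sheds 90 L/s to N1, N29, N3: 30 each.
    N1: 100+30 = 130 ≤ 130
    N29: 80+30 = 110 > 100
    N3: 10+30 = 40 ≤ 80
Round 2 — N29 seizes.
  N29 sheds 110 L/s: no online neighbours, lost.
No further seizures.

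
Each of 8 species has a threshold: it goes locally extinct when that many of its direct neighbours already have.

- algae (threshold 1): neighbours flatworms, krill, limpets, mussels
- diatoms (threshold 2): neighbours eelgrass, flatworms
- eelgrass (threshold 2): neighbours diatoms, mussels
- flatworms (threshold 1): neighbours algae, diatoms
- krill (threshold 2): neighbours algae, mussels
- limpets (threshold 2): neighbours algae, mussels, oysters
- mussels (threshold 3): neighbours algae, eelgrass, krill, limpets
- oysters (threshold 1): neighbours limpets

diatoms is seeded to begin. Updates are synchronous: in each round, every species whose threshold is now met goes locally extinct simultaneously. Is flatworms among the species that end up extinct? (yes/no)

Round 1 — diatoms goes locally extinct (initial).
Round 2 — checking thresholds:
  eelgrass: 1 of 2 neighbours < 2, not yet.
  flatworms: 1 of 2 neighbours ≥ 1, goes locally extinct.
Round 3 — checking thresholds:
  algae: 1 of 4 neighbours ≥ 1, goes locally extinct.
  eelgrass: 1 of 2 neighbours < 2, not yet.
Round 4 — no new extinctions; cascade stops.

yes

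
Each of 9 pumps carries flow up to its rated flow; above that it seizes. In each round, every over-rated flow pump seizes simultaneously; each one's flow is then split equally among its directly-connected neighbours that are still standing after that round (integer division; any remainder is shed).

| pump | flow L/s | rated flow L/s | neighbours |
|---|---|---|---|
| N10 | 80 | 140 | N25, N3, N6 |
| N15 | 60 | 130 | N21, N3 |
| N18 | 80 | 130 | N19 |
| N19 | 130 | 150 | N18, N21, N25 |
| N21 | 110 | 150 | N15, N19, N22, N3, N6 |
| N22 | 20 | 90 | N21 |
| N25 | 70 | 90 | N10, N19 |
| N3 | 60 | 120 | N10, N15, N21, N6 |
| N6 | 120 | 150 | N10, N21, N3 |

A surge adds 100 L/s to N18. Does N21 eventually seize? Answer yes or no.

yes

Round 1 — N18 at 180 > 130. N18 seizes.
  N18 sheds 180 L/s to N19: 180 each.
    N19: 130+180 = 310 > 150
Round 2 — N19 seizes.
  N19 sheds 310 L/s to N21, N25: 155 each.
    N21: 110+155 = 265 > 150
    N25: 70+155 = 225 > 90
Round 3 — N21, N25 seize.
  N21 sheds 265 L/s to N15, N22, N3, N6: 66 each (1 lost).
    N15: 60+66 = 126 ≤ 130
    N22: 20+66 = 86 ≤ 90
    N3: 60+66 = 126 > 120
    N6: 120+66 = 186 > 150
  N25 sheds 225 L/s to N10: 225 each.
    N10: 80+225 = 305 > 140
Round 4 — N10, N3, N6 seize.
  N10 sheds 305 L/s: no online neighbours, lost.
  N3 sheds 126 L/s to N15: 126 each.
    N15: 126+126 = 252 > 130
  N6 sheds 186 L/s: no online neighbours, lost.
Round 5 — N15 seizes.
  N15 sheds 252 L/s: no online neighbours, lost.
No further seizures.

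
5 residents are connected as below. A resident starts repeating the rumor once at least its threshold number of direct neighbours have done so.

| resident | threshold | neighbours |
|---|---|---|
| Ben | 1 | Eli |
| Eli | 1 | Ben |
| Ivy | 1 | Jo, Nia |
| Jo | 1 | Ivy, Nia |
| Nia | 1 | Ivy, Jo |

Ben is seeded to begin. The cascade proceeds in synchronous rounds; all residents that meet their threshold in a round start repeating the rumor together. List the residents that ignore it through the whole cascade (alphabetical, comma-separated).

Round 1 — Ben starts repeating the rumor (initial).
Round 2 — checking thresholds:
  Eli: 1 of 1 neighbours ≥ 1, starts repeating the rumor.
Round 3 — no new spreads; cascade stops.

Ivy, Jo, Nia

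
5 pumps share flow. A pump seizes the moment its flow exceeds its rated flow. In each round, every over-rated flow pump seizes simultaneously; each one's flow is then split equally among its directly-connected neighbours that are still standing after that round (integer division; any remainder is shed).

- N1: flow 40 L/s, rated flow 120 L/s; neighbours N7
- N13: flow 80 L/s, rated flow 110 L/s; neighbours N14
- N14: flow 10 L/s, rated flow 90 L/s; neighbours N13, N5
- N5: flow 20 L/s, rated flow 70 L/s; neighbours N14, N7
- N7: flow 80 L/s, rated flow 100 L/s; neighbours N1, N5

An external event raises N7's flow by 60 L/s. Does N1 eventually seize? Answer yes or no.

no

Round 1 — N7 at 140 > 100. N7 seizes.
  N7 sheds 140 L/s to N1, N5: 70 each.
    N1: 40+70 = 110 ≤ 120
    N5: 20+70 = 90 > 70
Round 2 — N5 seizes.
  N5 sheds 90 L/s to N14: 90 each.
    N14: 10+90 = 100 > 90
Round 3 — N14 seizes.
  N14 sheds 100 L/s to N13: 100 each.
    N13: 80+100 = 180 > 110
Round 4 — N13 seizes.
  N13 sheds 180 L/s: no online neighbours, lost.
No further seizures.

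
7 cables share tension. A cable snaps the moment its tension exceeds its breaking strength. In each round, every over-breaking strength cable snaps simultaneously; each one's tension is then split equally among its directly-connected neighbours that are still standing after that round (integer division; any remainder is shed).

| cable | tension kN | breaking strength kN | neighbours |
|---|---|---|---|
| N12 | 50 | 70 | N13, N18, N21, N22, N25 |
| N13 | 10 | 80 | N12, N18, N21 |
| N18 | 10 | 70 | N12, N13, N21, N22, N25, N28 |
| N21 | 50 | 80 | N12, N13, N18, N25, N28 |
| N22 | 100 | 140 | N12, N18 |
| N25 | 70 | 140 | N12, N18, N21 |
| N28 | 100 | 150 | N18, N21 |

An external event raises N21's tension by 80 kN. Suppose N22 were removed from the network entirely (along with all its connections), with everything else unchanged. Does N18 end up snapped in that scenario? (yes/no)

no

With N22 removed:
Round 1 — N21 at 130 > 80. N21 snaps.
  N21 sheds 130 kN to N12, N13, N18, N25, N28: 26 each.
    N12: 50+26 = 76 > 70
    N13: 10+26 = 36 ≤ 80
    N18: 10+26 = 36 ≤ 70
    N25: 70+26 = 96 ≤ 140
    N28: 100+26 = 126 ≤ 150
Round 2 — N12 snaps.
  N12 sheds 76 kN to N13, N18, N25: 25 each (1 lost).
    N13: 36+25 = 61 ≤ 80
    N18: 36+25 = 61 ≤ 70
    N25: 96+25 = 121 ≤ 140
No further breaks.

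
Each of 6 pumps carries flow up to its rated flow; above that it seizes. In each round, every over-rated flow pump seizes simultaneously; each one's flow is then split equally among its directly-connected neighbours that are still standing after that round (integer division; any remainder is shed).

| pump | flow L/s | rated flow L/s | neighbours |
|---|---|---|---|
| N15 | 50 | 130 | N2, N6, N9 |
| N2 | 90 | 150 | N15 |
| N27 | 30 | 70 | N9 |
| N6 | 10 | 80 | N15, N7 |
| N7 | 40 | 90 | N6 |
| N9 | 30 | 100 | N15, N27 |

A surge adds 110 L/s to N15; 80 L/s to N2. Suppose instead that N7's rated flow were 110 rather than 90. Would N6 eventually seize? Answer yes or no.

With N7's rated flow at 110:
Round 1 — N15 at 160 > 130; N2 at 170 > 150. N15, N2 seize.
  N15 sheds 160 L/s to N6, N9: 80 each.
    N6: 10+80 = 90 > 80
    N9: 30+80 = 110 > 100
  N2 sheds 170 L/s: no online neighbours, lost.
Round 2 — N6, N9 seize.
  N6 sheds 90 L/s to N7: 90 each.
    N7: 40+90 = 130 > 110
  N9 sheds 110 L/s to N27: 110 each.
    N27: 30+110 = 140 > 70
Round 3 — N27, N7 seize.
  N27 sheds 140 L/s: no online neighbours, lost.
  N7 sheds 130 L/s: no online neighbours, lost.
No further seizures.

yes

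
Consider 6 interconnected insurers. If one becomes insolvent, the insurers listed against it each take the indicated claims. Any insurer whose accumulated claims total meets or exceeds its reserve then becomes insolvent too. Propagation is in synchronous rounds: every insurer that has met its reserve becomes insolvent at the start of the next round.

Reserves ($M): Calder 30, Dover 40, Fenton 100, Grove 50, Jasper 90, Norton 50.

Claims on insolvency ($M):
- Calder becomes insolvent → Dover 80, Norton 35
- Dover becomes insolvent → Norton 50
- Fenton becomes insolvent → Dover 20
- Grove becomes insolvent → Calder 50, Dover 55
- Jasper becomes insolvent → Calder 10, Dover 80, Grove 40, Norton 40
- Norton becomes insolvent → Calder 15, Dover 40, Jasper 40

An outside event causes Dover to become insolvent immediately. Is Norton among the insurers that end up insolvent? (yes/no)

Round 1 — Dover becomes insolvent (initial).
  Norton: +50 → 50 ≥ 50
Round 2 — Norton becomes insolvent.
  Calder: +15 → 15 < 30
  Jasper: +40 → 40 < 90
No further insolvencies.

yes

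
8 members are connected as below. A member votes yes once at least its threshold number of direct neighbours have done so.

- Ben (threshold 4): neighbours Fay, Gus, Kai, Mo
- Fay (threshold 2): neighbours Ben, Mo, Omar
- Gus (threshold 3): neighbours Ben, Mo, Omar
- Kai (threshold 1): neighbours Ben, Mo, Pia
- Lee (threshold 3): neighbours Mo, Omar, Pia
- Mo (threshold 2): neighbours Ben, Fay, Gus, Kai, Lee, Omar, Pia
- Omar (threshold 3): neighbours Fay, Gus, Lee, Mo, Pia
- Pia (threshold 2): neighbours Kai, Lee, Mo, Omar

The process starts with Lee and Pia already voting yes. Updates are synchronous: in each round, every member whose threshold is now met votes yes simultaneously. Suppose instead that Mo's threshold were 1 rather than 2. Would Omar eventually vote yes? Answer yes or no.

yes

With Mo's threshold at 1:
Round 1 — Lee, Pia vote yes (initial).
Round 2 — checking thresholds:
  Kai: 1 of 3 neighbours ≥ 1, votes yes.
  Mo: 2 of 7 neighbours ≥ 1, votes yes.
  Omar: 2 of 5 neighbours < 3, below threshold.
Round 3 — checking thresholds:
  Ben: 2 of 4 neighbours < 4, below threshold.
  Fay: 1 of 3 neighbours < 2, below threshold.
  Gus: 1 of 3 neighbours < 3, below threshold.
  Omar: 3 of 5 neighbours ≥ 3, votes yes.
Round 4 — checking thresholds:
  Ben: 2 of 4 neighbours < 4, below threshold.
  Fay: 2 of 3 neighbours ≥ 2, votes yes.
  Gus: 2 of 3 neighbours < 3, below threshold.
Round 5 — no new yes votes; cascade stops.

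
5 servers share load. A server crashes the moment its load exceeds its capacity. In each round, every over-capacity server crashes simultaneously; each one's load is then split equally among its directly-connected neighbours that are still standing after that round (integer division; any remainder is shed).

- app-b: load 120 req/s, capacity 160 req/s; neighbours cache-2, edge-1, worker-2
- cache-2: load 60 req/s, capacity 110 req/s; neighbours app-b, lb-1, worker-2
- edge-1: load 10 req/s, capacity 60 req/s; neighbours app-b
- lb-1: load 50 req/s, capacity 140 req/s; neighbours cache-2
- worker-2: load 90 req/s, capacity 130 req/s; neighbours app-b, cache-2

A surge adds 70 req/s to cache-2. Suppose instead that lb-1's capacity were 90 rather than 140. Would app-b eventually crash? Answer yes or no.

yes

With lb-1's capacity at 90:
Round 1 — cache-2 at 130 > 110. cache-2 crashes.
  cache-2 sheds 130 req/s to app-b, lb-1, worker-2: 43 each (1 lost).
    app-b: 120+43 = 163 > 160
    lb-1: 50+43 = 93 > 90
    worker-2: 90+43 = 133 > 130
Round 2 — app-b, lb-1, worker-2 crash.
  app-b sheds 163 req/s to edge-1: 163 each.
    edge-1: 10+163 = 173 > 60
  lb-1 sheds 93 req/s: no online neighbours, lost.
  worker-2 sheds 133 req/s: no online neighbours, lost.
Round 3 — edge-1 crashes.
  edge-1 sheds 173 req/s: no online neighbours, lost.
No further crashes.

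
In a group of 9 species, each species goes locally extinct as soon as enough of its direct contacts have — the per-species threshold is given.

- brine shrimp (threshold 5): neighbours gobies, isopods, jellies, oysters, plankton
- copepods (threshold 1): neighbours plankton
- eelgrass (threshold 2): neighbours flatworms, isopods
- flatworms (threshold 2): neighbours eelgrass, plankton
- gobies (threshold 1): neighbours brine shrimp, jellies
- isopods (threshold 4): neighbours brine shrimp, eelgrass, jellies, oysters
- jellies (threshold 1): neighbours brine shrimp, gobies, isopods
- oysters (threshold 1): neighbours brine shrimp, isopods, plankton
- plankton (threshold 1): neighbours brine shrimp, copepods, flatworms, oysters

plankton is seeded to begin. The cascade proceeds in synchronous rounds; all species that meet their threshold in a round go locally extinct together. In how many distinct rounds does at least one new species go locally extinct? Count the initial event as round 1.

2

Round 1 — plankton goes locally extinct (initial).
Round 2 — checking thresholds:
  brine shrimp: 1 of 5 neighbours < 5, not yet.
  copepods: 1 of 1 neighbours ≥ 1, goes locally extinct.
  flatworms: 1 of 2 neighbours < 2, not yet.
  oysters: 1 of 3 neighbours ≥ 1, goes locally extinct.
Round 3 — no new extinctions; cascade stops.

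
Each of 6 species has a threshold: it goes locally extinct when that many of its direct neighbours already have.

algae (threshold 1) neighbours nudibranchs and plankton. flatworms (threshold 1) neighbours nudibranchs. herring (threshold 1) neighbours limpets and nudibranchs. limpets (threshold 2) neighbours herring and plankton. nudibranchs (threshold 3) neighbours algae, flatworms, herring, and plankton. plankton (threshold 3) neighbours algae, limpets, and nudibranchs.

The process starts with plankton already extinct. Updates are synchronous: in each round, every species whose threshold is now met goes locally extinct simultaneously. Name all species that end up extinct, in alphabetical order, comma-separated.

algae, plankton

Round 1 — plankton goes locally extinct (initial).
Round 2 — checking thresholds:
  algae: 1 of 2 neighbours ≥ 1, goes locally extinct.
  limpets: 1 of 2 neighbours < 2, not yet.
  nudibranchs: 1 of 4 neighbours < 3, not yet.
Round 3 — no new extinctions; cascade stops.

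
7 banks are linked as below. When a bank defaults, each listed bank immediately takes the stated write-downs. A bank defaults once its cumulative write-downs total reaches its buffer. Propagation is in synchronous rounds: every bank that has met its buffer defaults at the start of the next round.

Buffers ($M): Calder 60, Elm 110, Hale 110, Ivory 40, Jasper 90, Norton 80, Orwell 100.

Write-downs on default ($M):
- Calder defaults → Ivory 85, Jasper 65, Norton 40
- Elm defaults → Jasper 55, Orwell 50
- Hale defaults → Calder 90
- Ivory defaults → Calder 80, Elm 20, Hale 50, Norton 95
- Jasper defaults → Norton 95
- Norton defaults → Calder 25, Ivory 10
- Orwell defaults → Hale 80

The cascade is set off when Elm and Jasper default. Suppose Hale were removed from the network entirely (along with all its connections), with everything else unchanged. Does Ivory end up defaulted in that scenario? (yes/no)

no

With Hale removed:
Round 1 — Elm, Jasper default (initial).
  Norton: +95 → 95 ≥ 80
  Orwell: +50 → 50 < 100
Round 2 — Norton defaults.
  Calder: +25 → 25 < 60
  Ivory: +10 → 10 < 40
No further defaults.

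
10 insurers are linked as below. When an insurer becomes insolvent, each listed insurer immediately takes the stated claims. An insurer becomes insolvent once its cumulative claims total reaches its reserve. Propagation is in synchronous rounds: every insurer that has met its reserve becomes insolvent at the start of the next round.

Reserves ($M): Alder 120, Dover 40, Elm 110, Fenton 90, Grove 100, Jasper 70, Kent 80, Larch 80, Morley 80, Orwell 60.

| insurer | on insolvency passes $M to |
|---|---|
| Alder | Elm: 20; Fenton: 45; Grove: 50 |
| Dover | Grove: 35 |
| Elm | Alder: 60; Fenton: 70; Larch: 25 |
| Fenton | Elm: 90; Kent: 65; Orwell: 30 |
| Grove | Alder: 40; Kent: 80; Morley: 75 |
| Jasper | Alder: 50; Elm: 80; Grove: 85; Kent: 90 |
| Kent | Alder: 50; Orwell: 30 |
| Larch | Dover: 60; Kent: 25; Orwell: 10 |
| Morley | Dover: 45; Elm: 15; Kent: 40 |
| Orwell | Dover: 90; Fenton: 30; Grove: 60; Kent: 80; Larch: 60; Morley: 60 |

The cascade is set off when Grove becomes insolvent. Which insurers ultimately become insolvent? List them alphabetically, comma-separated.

Grove, Kent

Round 1 — Grove becomes insolvent (initial).
  Alder: +40 → 40 < 120
  Kent: +80 → 80 ≥ 80
  Morley: +75 → 75 < 80
Round 2 — Kent becomes insolvent.
  Alder: +50 → 90 < 120
  Orwell: +30 → 30 < 60
No further insolvencies.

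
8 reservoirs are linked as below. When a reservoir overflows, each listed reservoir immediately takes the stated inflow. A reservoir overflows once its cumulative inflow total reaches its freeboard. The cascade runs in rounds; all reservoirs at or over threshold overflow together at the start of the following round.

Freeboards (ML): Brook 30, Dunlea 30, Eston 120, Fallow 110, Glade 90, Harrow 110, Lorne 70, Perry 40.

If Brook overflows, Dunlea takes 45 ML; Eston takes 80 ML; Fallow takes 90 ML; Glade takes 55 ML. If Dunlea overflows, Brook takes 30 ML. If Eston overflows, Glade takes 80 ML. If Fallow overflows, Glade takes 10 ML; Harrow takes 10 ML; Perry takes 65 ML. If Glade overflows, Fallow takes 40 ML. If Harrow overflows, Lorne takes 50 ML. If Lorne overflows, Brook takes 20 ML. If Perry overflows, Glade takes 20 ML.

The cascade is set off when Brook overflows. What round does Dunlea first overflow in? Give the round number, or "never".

2

Round 1 — Brook overflows (initial).
  Dunlea: +45 → 45 ≥ 30
  Eston: +80 → 80 < 120
  Fallow: +90 → 90 < 110
  Glade: +55 → 55 < 90
Round 2 — Dunlea overflows.
No further overflows.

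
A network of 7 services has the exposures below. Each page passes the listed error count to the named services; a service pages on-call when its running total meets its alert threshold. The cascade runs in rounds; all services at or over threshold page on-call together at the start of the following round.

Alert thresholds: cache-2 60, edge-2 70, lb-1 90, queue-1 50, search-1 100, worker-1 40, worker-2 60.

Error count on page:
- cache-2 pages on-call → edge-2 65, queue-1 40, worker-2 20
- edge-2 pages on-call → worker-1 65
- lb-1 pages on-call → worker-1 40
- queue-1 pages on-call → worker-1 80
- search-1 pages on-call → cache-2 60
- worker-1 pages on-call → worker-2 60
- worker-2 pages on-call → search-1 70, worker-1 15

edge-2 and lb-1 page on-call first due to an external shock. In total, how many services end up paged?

4

Round 1 — edge-2, lb-1 page on-call (initial).
  worker-1: +65+40 → 105 ≥ 40
Round 2 — worker-1 pages on-call.
  worker-2: +60 → 60 ≥ 60
Round 3 — worker-2 pages on-call.
  search-1: +70 → 70 < 100
No further pages.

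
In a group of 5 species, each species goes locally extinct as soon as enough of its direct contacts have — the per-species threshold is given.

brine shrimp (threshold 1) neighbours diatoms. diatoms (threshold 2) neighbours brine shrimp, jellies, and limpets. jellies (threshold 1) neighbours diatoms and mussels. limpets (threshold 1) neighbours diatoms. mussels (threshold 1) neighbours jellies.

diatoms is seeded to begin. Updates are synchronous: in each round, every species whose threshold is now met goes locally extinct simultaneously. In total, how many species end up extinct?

Round 1 — diatoms goes locally extinct (initial).
Round 2 — checking thresholds:
  brine shrimp: 1 of 1 neighbours ≥ 1, goes locally extinct.
  jellies: 1 of 2 neighbours ≥ 1, goes locally extinct.
  limpets: 1 of 1 neighbours ≥ 1, goes locally extinct.
Round 3 — checking thresholds:
  mussels: 1 of 1 neighbours ≥ 1, goes locally extinct.
Round 4 — no new extinctions; cascade stops.

5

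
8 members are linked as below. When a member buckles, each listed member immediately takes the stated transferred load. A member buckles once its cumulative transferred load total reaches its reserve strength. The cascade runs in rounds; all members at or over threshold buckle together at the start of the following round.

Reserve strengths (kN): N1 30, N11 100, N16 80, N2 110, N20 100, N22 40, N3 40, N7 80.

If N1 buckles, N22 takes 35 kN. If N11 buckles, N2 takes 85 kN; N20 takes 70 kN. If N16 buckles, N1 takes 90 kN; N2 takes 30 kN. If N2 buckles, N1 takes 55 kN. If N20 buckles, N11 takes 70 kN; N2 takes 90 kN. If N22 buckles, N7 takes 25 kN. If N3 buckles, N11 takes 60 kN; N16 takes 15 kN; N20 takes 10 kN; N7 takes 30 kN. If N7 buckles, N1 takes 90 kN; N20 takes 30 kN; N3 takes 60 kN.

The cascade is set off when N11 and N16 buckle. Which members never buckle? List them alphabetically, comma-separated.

N20, N22, N3, N7

Round 1 — N11, N16 buckle (initial).
  N1: +90 → 90 ≥ 30
  N2: +85+30 → 115 ≥ 110
  N20: +70 → 70 < 100
Round 2 — N1, N2 buckle.
  N22: +35 → 35 < 40
No further bucklings.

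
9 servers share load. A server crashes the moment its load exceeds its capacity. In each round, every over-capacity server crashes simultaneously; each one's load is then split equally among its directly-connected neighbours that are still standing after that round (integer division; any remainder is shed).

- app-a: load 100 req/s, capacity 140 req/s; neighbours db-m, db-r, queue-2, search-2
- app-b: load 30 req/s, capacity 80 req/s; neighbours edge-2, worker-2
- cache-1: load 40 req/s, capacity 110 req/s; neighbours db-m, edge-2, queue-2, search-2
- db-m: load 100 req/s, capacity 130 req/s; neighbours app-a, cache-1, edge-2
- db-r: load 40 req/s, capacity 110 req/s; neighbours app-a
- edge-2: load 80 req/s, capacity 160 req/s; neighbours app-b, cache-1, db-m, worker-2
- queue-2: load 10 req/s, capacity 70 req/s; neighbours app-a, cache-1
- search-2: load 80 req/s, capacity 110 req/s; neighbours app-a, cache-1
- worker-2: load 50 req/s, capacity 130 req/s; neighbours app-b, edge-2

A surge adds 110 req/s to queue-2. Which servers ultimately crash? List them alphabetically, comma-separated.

Round 1 — queue-2 at 120 > 70. queue-2 crashes.
  queue-2 sheds 120 req/s to app-a, cache-1: 60 each.
    app-a: 100+60 = 160 > 140
    cache-1: 40+60 = 100 ≤ 110
Round 2 — app-a crashes.
  app-a sheds 160 req/s to db-m, db-r, search-2: 53 each (1 lost).
    db-m: 100+53 = 153 > 130
    db-r: 40+53 = 93 ≤ 110
    search-2: 80+53 = 133 > 110
Round 3 — db-m, search-2 crash.
  db-m sheds 153 req/s to cache-1, edge-2: 76 each (1 lost).
    cache-1: 100+76 = 176 > 110
    edge-2: 80+76 = 156 ≤ 160
  search-2 sheds 133 req/s to cache-1: 133 each.
    cache-1: 176+133 = 309 > 110
Round 4 — cache-1 crashes.
  cache-1 sheds 309 req/s to edge-2: 309 each.
    edge-2: 156+309 = 465 > 160
Round 5 — edge-2 crashes.
  edge-2 sheds 465 req/s to app-b, worker-2: 232 each (1 lost).
    app-b: 30+232 = 262 > 80
    worker-2: 50+232 = 282 > 130
Round 6 — app-b, worker-2 crash.
  app-b sheds 262 req/s: no online neighbours, lost.
  worker-2 sheds 282 req/s: no online neighbours, lost.
No further crashes.

app-a, app-b, cache-1, db-m, edge-2, queue-2, search-2, worker-2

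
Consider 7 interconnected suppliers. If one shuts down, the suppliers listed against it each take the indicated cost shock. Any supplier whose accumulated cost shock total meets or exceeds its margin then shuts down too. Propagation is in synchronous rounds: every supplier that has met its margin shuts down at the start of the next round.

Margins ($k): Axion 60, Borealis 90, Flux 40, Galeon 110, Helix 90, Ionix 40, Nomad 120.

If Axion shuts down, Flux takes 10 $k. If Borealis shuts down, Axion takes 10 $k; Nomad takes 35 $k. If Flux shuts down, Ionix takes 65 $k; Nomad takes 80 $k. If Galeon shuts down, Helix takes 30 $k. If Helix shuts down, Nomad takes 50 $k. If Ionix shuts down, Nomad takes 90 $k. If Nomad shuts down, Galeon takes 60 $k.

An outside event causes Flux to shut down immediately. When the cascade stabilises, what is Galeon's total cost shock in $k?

Round 1 — Flux shuts down (initial).
  Ionix: +65 → 65 ≥ 40
  Nomad: +80 → 80 < 120
Round 2 — Ionix shuts down.
  Nomad: +90 → 170 ≥ 120
Round 3 — Nomad shuts down.
  Galeon: +60 → 60 < 110
No further shutdowns.

60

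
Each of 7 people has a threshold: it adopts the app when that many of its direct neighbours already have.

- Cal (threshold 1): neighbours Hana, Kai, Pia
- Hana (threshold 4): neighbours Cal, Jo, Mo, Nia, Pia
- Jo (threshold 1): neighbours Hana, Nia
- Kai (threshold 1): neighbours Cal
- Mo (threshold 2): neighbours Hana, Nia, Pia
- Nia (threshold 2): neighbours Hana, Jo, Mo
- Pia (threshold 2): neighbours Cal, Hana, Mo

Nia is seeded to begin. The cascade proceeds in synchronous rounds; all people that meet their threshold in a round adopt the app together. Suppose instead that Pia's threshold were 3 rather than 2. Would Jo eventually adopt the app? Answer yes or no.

With Pia's threshold at 3:
Round 1 — Nia adopts the app (initial).
Round 2 — checking thresholds:
  Hana: 1 of 5 neighbours < 4, holds.
  Jo: 1 of 2 neighbours ≥ 1, adopts the app.
  Mo: 1 of 3 neighbours < 2, holds.
Round 3 — no new adoptions; cascade stops.

yes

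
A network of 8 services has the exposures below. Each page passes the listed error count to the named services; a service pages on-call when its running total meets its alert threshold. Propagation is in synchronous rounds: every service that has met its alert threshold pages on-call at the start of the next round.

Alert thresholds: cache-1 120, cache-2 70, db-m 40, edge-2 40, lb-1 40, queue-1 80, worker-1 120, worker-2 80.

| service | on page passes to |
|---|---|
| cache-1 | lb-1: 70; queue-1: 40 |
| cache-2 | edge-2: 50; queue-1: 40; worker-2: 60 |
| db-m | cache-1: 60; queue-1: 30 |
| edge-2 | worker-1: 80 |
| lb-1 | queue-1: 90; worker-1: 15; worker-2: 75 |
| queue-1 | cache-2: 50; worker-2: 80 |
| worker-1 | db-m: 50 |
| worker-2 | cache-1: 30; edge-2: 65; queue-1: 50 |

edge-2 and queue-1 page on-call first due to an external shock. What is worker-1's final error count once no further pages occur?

Round 1 — edge-2, queue-1 page on-call (initial).
  cache-2: +50 → 50 < 70
  worker-1: +80 → 80 < 120
  worker-2: +80 → 80 ≥ 80
Round 2 — worker-2 pages on-call.
  cache-1: +30 → 30 < 120
No further pages.

80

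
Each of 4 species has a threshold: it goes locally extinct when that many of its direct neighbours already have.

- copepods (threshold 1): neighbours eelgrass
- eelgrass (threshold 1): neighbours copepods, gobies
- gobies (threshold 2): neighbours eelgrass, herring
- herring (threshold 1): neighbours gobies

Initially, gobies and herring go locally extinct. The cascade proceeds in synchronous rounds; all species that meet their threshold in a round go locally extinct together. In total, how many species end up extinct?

4

Round 1 — gobies, herring go locally extinct (initial).
Round 2 — checking thresholds:
  eelgrass: 1 of 2 neighbours ≥ 1, goes locally extinct.
Round 3 — checking thresholds:
  copepods: 1 of 1 neighbours ≥ 1, goes locally extinct.
Round 4 — no new extinctions; cascade stops.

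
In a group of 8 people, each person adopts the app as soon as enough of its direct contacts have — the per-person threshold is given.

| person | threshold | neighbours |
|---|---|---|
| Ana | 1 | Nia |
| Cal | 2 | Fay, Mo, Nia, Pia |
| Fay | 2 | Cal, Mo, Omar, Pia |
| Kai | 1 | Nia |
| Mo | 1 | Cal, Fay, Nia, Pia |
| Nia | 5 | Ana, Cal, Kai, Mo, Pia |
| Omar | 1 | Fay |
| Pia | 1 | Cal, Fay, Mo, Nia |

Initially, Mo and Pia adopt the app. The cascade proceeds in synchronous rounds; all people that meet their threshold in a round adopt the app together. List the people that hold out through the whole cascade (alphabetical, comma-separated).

Ana, Kai, Nia

Round 1 — Mo, Pia adopt the app (initial).
Round 2 — checking thresholds:
  Cal: 2 of 4 neighbours ≥ 2, adopts the app.
  Fay: 2 of 4 neighbours ≥ 2, adopts the app.
  Nia: 2 of 5 neighbours < 5, not yet.
Round 3 — checking thresholds:
  Nia: 3 of 5 neighbours < 5, not yet.
  Omar: 1 of 1 neighbours ≥ 1, adopts the app.
Round 4 — no new adoptions; cascade stops.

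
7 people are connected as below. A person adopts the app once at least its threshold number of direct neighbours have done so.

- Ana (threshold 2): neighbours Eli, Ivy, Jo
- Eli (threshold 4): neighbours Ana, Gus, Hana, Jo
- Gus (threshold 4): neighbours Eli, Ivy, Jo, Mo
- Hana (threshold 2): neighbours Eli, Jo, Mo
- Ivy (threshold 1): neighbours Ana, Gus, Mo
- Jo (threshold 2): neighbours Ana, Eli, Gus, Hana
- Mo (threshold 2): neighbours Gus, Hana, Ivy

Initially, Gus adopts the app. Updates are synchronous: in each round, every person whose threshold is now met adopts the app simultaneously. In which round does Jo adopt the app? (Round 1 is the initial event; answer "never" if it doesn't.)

Round 1 — Gus adopts the app (initial).
Round 2 — checking thresholds:
  Eli: 1 of 4 neighbours < 4, not yet.
  Ivy: 1 of 3 neighbours ≥ 1, adopts the app.
  Jo: 1 of 4 neighbours < 2, not yet.
  Mo: 1 of 3 neighbours < 2, not yet.
Round 3 — checking thresholds:
  Ana: 1 of 3 neighbours < 2, not yet.
  Eli: 1 of 4 neighbours < 4, not yet.
  Jo: 1 of 4 neighbours < 2, not yet.
  Mo: 2 of 3 neighbours ≥ 2, adopts the app.
Round 4 — no new adoptions; cascade stops.

never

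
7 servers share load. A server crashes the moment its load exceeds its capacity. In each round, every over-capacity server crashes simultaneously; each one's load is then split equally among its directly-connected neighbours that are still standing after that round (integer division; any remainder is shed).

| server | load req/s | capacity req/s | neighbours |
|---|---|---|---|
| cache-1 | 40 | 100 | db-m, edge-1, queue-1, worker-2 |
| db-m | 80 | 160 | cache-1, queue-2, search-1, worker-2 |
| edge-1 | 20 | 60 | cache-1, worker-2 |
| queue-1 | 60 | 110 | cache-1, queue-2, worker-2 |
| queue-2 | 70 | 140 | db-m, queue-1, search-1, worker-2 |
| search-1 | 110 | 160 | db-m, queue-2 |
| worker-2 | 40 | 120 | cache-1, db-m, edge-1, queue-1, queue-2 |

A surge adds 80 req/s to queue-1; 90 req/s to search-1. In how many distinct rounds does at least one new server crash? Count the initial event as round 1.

4

Round 1 — queue-1 at 140 > 110; search-1 at 200 > 160. queue-1, search-1 crash.
  queue-1 sheds 140 req/s to cache-1, queue-2, worker-2: 46 each (2 lost).
    cache-1: 40+46 = 86 ≤ 100
    queue-2: 70+46 = 116 ≤ 140
    worker-2: 40+46 = 86 ≤ 120
  search-1 sheds 200 req/s to db-m, queue-2: 100 each.
    db-m: 80+100 = 180 > 160
    queue-2: 116+100 = 216 > 140
Round 2 — db-m, queue-2 crash.
  db-m sheds 180 req/s to cache-1, worker-2: 90 each.
    cache-1: 86+90 = 176 > 100
    worker-2: 86+90 = 176 > 120
  queue-2 sheds 216 req/s to worker-2: 216 each.
    worker-2: 176+216 = 392 > 120
Round 3 — cache-1, worker-2 crash.
  cache-1 sheds 176 req/s to edge-1: 176 each.
    edge-1: 20+176 = 196 > 60
  worker-2 sheds 392 req/s to edge-1: 392 each.
    edge-1: 196+392 = 588 > 60
Round 4 — edge-1 crashes.
  edge-1 sheds 588 req/s: no online neighbours, lost.
No further crashes.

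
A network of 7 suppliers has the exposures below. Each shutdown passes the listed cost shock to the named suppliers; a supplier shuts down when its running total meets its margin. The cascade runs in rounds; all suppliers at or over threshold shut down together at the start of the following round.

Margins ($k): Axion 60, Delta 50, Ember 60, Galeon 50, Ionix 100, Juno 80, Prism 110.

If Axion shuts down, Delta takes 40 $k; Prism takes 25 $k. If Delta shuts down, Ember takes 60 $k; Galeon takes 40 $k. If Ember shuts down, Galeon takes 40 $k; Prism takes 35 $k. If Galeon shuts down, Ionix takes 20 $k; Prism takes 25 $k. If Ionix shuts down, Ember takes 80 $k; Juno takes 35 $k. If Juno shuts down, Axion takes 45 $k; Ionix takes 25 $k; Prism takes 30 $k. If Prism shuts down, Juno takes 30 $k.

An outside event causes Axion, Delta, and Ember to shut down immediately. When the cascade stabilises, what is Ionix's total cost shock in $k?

Round 1 — Axion, Delta, Ember shut down (initial).
  Galeon: +40+40 → 80 ≥ 50
  Prism: +25+35 → 60 < 110
Round 2 — Galeon shuts down.
  Ionix: +20 → 20 < 100
  Prism: +25 → 85 < 110
No further shutdowns.

20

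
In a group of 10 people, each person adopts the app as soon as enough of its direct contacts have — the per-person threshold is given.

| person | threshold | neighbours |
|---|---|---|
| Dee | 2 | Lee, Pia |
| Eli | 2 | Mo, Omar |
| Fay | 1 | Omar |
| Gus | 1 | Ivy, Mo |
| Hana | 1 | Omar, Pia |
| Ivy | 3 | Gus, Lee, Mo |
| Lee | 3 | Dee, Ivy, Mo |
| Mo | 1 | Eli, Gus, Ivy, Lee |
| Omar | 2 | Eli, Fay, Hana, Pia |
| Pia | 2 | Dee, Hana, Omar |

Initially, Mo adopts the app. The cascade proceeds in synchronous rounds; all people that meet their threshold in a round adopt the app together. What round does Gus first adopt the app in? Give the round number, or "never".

2

Round 1 — Mo adopts the app (initial).
Round 2 — checking thresholds:
  Eli: 1 of 2 neighbours < 2, below threshold.
  Gus: 1 of 2 neighbours ≥ 1, adopts the app.
  Ivy: 1 of 3 neighbours < 3, below threshold.
  Lee: 1 of 3 neighbours < 3, below threshold.
Round 3 — no new adoptions; cascade stops.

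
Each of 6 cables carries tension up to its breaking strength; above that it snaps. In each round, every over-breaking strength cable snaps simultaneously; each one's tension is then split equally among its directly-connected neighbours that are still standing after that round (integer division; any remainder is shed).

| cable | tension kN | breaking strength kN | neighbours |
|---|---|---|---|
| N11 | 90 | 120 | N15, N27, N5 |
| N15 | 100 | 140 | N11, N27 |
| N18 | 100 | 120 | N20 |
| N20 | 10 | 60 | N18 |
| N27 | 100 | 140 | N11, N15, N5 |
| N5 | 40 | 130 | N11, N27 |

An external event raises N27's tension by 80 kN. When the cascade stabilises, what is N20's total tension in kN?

Round 1 — N27 at 180 > 140. N27 snaps.
  N27 sheds 180 kN to N11, N15, N5: 60 each.
    N11: 90+60 = 150 > 120
    N15: 100+60 = 160 > 140
    N5: 40+60 = 100 ≤ 130
Round 2 — N11, N15 snap.
  N11 sheds 150 kN to N5: 150 each.
    N5: 100+150 = 250 > 130
  N15 sheds 160 kN: no online neighbours, lost.
Round 3 — N5 snaps.
  N5 sheds 250 kN: no online neighbours, lost.
No further breaks.

10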